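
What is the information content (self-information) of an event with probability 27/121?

Information content I(x) = -log₂(p(x))
I = -log₂(27/121) = -log₂(0.2231)
I = 2.1640 bits


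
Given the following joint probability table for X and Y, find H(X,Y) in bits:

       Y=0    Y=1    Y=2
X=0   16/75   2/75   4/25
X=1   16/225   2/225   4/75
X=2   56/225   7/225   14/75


H(X,Y) = -Σ p(x,y) log₂ p(x,y)
  p(0,0)=16/75: -0.2133 × log₂(0.2133) = 0.4755
  p(0,1)=2/75: -0.0267 × log₂(0.0267) = 0.1394
  p(0,2)=4/25: -0.1600 × log₂(0.1600) = 0.4230
  p(1,0)=16/225: -0.0711 × log₂(0.0711) = 0.2712
  p(1,1)=2/225: -0.0089 × log₂(0.0089) = 0.0606
  p(1,2)=4/75: -0.0533 × log₂(0.0533) = 0.2255
  p(2,0)=56/225: -0.2489 × log₂(0.2489) = 0.4994
  p(2,1)=7/225: -0.0311 × log₂(0.0311) = 0.1558
  p(2,2)=14/75: -0.1867 × log₂(0.1867) = 0.4520
H(X,Y) = 2.7024 bits


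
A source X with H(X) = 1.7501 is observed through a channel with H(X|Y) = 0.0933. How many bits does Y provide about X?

I(X;Y) = H(X) - H(X|Y)
I(X;Y) = 1.7501 - 0.0933 = 1.6568 bits


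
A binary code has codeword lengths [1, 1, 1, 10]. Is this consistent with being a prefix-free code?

Kraft inequality: Σ 2^(-l_i) ≤ 1 for prefix-free code
Calculating: 2^(-1) + 2^(-1) + 2^(-1) + 2^(-10)
= 0.5 + 0.5 + 0.5 + 0.0009765625
= 1.5010
Since 1.5010 > 1, prefix-free code does not exist


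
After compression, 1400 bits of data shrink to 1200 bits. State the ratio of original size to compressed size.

Compression ratio = Original / Compressed
= 1400 / 1200 = 1.17:1


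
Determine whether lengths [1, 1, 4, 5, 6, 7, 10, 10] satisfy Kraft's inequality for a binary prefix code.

Kraft inequality: Σ 2^(-l_i) ≤ 1 for prefix-free code
Calculating: 2^(-1) + 2^(-1) + 2^(-4) + 2^(-5) + 2^(-6) + 2^(-7) + 2^(-10) + 2^(-10)
= 0.5 + 0.5 + 0.0625 + 0.03125 + 0.015625 + 0.0078125 + 0.0009765625 + 0.0009765625
= 1.1191
Since 1.1191 > 1, prefix-free code does not exist


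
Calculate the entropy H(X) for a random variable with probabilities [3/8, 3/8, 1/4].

H(X) = -Σ p(x) log₂ p(x)
  -3/8 × log₂(3/8) = 0.5306
  -3/8 × log₂(3/8) = 0.5306
  -1/4 × log₂(1/4) = 0.5000
H(X) = 1.5613 bits


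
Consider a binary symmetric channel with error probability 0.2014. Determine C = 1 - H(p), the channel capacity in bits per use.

For BSC with error probability p:
C = 1 - H(p) where H(p) is binary entropy
H(0.2014) = -0.2014 × log₂(0.2014) - 0.7986 × log₂(0.7986)
H(p) = 0.7247
C = 1 - 0.7247 = 0.2753 bits/use


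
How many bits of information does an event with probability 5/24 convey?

Information content I(x) = -log₂(p(x))
I = -log₂(5/24) = -log₂(0.2083)
I = 2.2630 bits


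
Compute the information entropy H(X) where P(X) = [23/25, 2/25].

H(X) = -Σ p(x) log₂ p(x)
  -23/25 × log₂(23/25) = 0.1107
  -2/25 × log₂(2/25) = 0.2915
H(X) = 0.4022 bits


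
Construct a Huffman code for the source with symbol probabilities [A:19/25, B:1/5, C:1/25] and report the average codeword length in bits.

Huffman tree construction:
Combine smallest probabilities repeatedly
Resulting codes:
  A: 1 (length 1)
  B: 01 (length 2)
  C: 00 (length 2)
Average length = Σ p(s) × length(s) = 1.2400 bits


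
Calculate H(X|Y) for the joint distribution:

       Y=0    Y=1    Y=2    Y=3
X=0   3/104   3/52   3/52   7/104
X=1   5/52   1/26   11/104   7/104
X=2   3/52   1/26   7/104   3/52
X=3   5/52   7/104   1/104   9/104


H(X|Y) = Σ_y p(y) H(X|Y=y)
  p(Y=0) = 29/104, H(X|Y=0) = 1.8682
  p(Y=1) = 21/104, H(X|Y=1) = 1.9561
  p(Y=2) = 25/104, H(X|Y=2) = 1.7153
  p(Y=3) = 29/104, H(X|Y=3) = 1.9841
H(X|Y) = 0.2788×1.8682 + 0.2019×1.9561 + 0.2404×1.7153 + 0.2788×1.9841 = 1.8815 bits


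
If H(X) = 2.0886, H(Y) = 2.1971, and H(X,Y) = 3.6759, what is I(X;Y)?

I(X;Y) = H(X) + H(Y) - H(X,Y)
I(X;Y) = 2.0886 + 2.1971 - 3.6759 = 0.6098 bits


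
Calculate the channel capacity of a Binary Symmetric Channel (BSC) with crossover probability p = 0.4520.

For BSC with error probability p:
C = 1 - H(p) where H(p) is binary entropy
H(0.4520) = -0.4520 × log₂(0.4520) - 0.5480 × log₂(0.5480)
H(p) = 0.9933
C = 1 - 0.9933 = 0.0067 bits/use


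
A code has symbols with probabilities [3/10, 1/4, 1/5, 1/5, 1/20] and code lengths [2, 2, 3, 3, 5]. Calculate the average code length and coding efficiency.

Average length L = Σ p_i × l_i = 2.5500 bits
Entropy H = 2.1660 bits
Efficiency η = H/L × 100% = 84.94%


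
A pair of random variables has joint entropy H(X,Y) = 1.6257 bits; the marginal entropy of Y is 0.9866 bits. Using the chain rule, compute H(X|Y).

Chain rule: H(X,Y) = H(X|Y) + H(Y)
H(X|Y) = H(X,Y) - H(Y) = 1.6257 - 0.9866 = 0.6391 bits


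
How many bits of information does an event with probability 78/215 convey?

Information content I(x) = -log₂(p(x))
I = -log₂(78/215) = -log₂(0.3628)
I = 1.4628 bits


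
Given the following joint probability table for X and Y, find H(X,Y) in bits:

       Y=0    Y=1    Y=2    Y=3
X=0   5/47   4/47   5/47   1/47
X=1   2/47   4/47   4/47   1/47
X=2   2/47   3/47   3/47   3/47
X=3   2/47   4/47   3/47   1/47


H(X,Y) = -Σ p(x,y) log₂ p(x,y)
  p(0,0)=5/47: -0.1064 × log₂(0.1064) = 0.3439
  p(0,1)=4/47: -0.0851 × log₂(0.0851) = 0.3025
  p(0,2)=5/47: -0.1064 × log₂(0.1064) = 0.3439
  p(0,3)=1/47: -0.0213 × log₂(0.0213) = 0.1182
  p(1,0)=2/47: -0.0426 × log₂(0.0426) = 0.1938
  p(1,1)=4/47: -0.0851 × log₂(0.0851) = 0.3025
  p(1,2)=4/47: -0.0851 × log₂(0.0851) = 0.3025
  p(1,3)=1/47: -0.0213 × log₂(0.0213) = 0.1182
  p(2,0)=2/47: -0.0426 × log₂(0.0426) = 0.1938
  p(2,1)=3/47: -0.0638 × log₂(0.0638) = 0.2534
  p(2,2)=3/47: -0.0638 × log₂(0.0638) = 0.2534
  p(2,3)=3/47: -0.0638 × log₂(0.0638) = 0.2534
  p(3,0)=2/47: -0.0426 × log₂(0.0426) = 0.1938
  p(3,1)=4/47: -0.0851 × log₂(0.0851) = 0.3025
  p(3,2)=3/47: -0.0638 × log₂(0.0638) = 0.2534
  p(3,3)=1/47: -0.0213 × log₂(0.0213) = 0.1182
H(X,Y) = 3.8474 bits


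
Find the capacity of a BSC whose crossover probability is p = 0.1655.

For BSC with error probability p:
C = 1 - H(p) where H(p) is binary entropy
H(0.1655) = -0.1655 × log₂(0.1655) - 0.8345 × log₂(0.8345)
H(p) = 0.6473
C = 1 - 0.6473 = 0.3527 bits/use


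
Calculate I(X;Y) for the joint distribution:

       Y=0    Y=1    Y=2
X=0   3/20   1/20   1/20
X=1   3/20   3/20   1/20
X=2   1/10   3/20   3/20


H(X) = 1.5589, H(Y) = 1.5589, H(X,Y) = 3.0332
I(X;Y) = H(X) + H(Y) - H(X,Y) = 0.0845 bits


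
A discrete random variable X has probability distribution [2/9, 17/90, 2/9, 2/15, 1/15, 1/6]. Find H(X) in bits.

H(X) = -Σ p(x) log₂ p(x)
  -2/9 × log₂(2/9) = 0.4822
  -17/90 × log₂(17/90) = 0.4542
  -2/9 × log₂(2/9) = 0.4822
  -2/15 × log₂(2/15) = 0.3876
  -1/15 × log₂(1/15) = 0.2605
  -1/6 × log₂(1/6) = 0.4308
H(X) = 2.4974 bits


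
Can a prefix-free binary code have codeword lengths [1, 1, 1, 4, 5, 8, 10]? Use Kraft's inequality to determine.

Kraft inequality: Σ 2^(-l_i) ≤ 1 for prefix-free code
Calculating: 2^(-1) + 2^(-1) + 2^(-1) + 2^(-4) + 2^(-5) + 2^(-8) + 2^(-10)
= 0.5 + 0.5 + 0.5 + 0.0625 + 0.03125 + 0.00390625 + 0.0009765625
= 1.5986
Since 1.5986 > 1, prefix-free code does not exist


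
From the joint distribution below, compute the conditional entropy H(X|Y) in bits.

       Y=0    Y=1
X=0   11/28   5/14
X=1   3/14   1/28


H(X|Y) = Σ_y p(y) H(X|Y=y)
  p(Y=0) = 17/28, H(X|Y=0) = 0.9367
  p(Y=1) = 11/28, H(X|Y=1) = 0.4395
H(X|Y) = 0.6071×0.9367 + 0.3929×0.4395 = 0.7414 bits


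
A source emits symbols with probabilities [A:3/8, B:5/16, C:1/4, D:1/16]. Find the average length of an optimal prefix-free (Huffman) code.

Huffman tree construction:
Combine smallest probabilities repeatedly
Resulting codes:
  A: 0 (length 1)
  B: 10 (length 2)
  C: 111 (length 3)
  D: 110 (length 3)
Average length = Σ p(s) × length(s) = 1.9375 bits


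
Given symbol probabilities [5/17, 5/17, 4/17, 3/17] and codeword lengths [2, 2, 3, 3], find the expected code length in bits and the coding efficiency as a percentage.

Average length L = Σ p_i × l_i = 2.4118 bits
Entropy H = 1.9713 bits
Efficiency η = H/L × 100% = 81.74%


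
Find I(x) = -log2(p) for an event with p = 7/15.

Information content I(x) = -log₂(p(x))
I = -log₂(7/15) = -log₂(0.4667)
I = 1.0995 bits


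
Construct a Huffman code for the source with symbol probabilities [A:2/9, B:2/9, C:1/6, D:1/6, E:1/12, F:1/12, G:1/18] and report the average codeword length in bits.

Huffman tree construction:
Combine smallest probabilities repeatedly
Resulting codes:
  A: 00 (length 2)
  B: 01 (length 2)
  C: 110 (length 3)
  D: 111 (length 3)
  E: 1011 (length 4)
  F: 100 (length 3)
  G: 1010 (length 4)
Average length = Σ p(s) × length(s) = 2.6944 bits


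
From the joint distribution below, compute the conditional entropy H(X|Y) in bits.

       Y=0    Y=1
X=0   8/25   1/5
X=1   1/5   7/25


H(X|Y) = Σ_y p(y) H(X|Y=y)
  p(Y=0) = 13/25, H(X|Y=0) = 0.9612
  p(Y=1) = 12/25, H(X|Y=1) = 0.9799
H(X|Y) = 0.5200×0.9612 + 0.4800×0.9799 = 0.9702 bits


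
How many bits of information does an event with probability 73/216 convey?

Information content I(x) = -log₂(p(x))
I = -log₂(73/216) = -log₂(0.3380)
I = 1.5651 bits


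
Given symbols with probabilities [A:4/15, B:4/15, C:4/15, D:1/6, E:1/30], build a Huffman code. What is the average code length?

Huffman tree construction:
Combine smallest probabilities repeatedly
Resulting codes:
  A: 01 (length 2)
  B: 10 (length 2)
  C: 11 (length 2)
  D: 001 (length 3)
  E: 000 (length 3)
Average length = Σ p(s) × length(s) = 2.2000 bits


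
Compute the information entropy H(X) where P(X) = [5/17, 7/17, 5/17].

H(X) = -Σ p(x) log₂ p(x)
  -5/17 × log₂(5/17) = 0.5193
  -7/17 × log₂(7/17) = 0.5271
  -5/17 × log₂(5/17) = 0.5193
H(X) = 1.5657 bits


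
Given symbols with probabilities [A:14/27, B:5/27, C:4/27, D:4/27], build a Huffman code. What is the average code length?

Huffman tree construction:
Combine smallest probabilities repeatedly
Resulting codes:
  A: 1 (length 1)
  B: 00 (length 2)
  C: 010 (length 3)
  D: 011 (length 3)
Average length = Σ p(s) × length(s) = 1.7778 bits


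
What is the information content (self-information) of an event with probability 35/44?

Information content I(x) = -log₂(p(x))
I = -log₂(35/44) = -log₂(0.7955)
I = 0.3301 bits


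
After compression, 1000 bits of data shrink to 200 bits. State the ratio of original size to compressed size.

Compression ratio = Original / Compressed
= 1000 / 200 = 5.00:1


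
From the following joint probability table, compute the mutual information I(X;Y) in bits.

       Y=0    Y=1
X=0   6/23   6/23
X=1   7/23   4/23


H(X) = 0.9986, H(Y) = 0.9877, H(X,Y) = 1.9726
I(X;Y) = H(X) + H(Y) - H(X,Y) = 0.0137 bits


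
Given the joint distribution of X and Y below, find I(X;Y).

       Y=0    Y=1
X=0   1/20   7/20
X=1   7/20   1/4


H(X) = 0.9710, H(Y) = 0.9710, H(X,Y) = 1.7763
I(X;Y) = H(X) + H(Y) - H(X,Y) = 0.1656 bits


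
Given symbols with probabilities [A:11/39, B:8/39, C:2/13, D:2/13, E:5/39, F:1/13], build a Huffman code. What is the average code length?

Huffman tree construction:
Combine smallest probabilities repeatedly
Resulting codes:
  A: 10 (length 2)
  B: 00 (length 2)
  C: 110 (length 3)
  D: 111 (length 3)
  E: 011 (length 3)
  F: 010 (length 3)
Average length = Σ p(s) × length(s) = 2.5128 bits


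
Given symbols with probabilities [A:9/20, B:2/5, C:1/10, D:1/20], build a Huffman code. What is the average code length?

Huffman tree construction:
Combine smallest probabilities repeatedly
Resulting codes:
  A: 0 (length 1)
  B: 11 (length 2)
  C: 101 (length 3)
  D: 100 (length 3)
Average length = Σ p(s) × length(s) = 1.7000 bits


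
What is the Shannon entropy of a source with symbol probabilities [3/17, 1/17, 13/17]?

H(X) = -Σ p(x) log₂ p(x)
  -3/17 × log₂(3/17) = 0.4416
  -1/17 × log₂(1/17) = 0.2404
  -13/17 × log₂(13/17) = 0.2960
H(X) = 0.9780 bits


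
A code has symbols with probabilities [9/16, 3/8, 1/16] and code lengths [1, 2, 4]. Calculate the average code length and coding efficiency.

Average length L = Σ p_i × l_i = 1.5625 bits
Entropy H = 1.2476 bits
Efficiency η = H/L × 100% = 79.84%


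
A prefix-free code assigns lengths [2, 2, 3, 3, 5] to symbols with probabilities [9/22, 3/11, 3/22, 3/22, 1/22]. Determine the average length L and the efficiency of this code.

Average length L = Σ p_i × l_i = 2.4091 bits
Entropy H = 2.0254 bits
Efficiency η = H/L × 100% = 84.07%


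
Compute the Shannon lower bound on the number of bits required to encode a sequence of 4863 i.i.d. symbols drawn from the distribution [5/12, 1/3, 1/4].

Entropy H = 1.5546 bits/symbol
Minimum bits = H × n = 1.5546 × 4863
= 7559.95 bits


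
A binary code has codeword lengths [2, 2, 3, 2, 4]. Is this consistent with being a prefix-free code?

Kraft inequality: Σ 2^(-l_i) ≤ 1 for prefix-free code
Calculating: 2^(-2) + 2^(-2) + 2^(-3) + 2^(-2) + 2^(-4)
= 0.25 + 0.25 + 0.125 + 0.25 + 0.0625
= 0.9375
Since 0.9375 ≤ 1, prefix-free code exists


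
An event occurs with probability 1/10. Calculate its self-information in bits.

Information content I(x) = -log₂(p(x))
I = -log₂(1/10) = -log₂(0.1000)
I = 3.3219 bits


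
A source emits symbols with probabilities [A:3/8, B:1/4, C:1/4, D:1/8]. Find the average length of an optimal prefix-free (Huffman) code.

Huffman tree construction:
Combine smallest probabilities repeatedly
Resulting codes:
  A: 11 (length 2)
  B: 01 (length 2)
  C: 10 (length 2)
  D: 00 (length 2)
Average length = Σ p(s) × length(s) = 2.0000 bits


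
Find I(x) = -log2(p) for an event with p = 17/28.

Information content I(x) = -log₂(p(x))
I = -log₂(17/28) = -log₂(0.6071)
I = 0.7199 bits


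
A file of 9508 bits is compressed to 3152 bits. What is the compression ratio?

Compression ratio = Original / Compressed
= 9508 / 3152 = 3.02:1


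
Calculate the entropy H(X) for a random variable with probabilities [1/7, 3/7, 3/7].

H(X) = -Σ p(x) log₂ p(x)
  -1/7 × log₂(1/7) = 0.4011
  -3/7 × log₂(3/7) = 0.5239
  -3/7 × log₂(3/7) = 0.5239
H(X) = 1.4488 bits


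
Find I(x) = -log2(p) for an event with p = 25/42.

Information content I(x) = -log₂(p(x))
I = -log₂(25/42) = -log₂(0.5952)
I = 0.7485 bits


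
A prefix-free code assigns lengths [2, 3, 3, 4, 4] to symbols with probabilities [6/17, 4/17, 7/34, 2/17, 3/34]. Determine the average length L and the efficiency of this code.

Average length L = Σ p_i × l_i = 2.8529 bits
Entropy H = 2.1632 bits
Efficiency η = H/L × 100% = 75.82%


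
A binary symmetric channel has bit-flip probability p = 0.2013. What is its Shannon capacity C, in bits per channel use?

For BSC with error probability p:
C = 1 - H(p) where H(p) is binary entropy
H(0.2013) = -0.2013 × log₂(0.2013) - 0.7987 × log₂(0.7987)
H(p) = 0.7245
C = 1 - 0.7245 = 0.2755 bits/use


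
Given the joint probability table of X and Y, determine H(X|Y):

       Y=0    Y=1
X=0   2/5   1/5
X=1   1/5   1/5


H(X|Y) = Σ_y p(y) H(X|Y=y)
  p(Y=0) = 3/5, H(X|Y=0) = 0.9183
  p(Y=1) = 2/5, H(X|Y=1) = 1.0000
H(X|Y) = 0.6000×0.9183 + 0.4000×1.0000 = 0.9510 bits


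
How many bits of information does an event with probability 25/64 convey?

Information content I(x) = -log₂(p(x))
I = -log₂(25/64) = -log₂(0.3906)
I = 1.3561 bits


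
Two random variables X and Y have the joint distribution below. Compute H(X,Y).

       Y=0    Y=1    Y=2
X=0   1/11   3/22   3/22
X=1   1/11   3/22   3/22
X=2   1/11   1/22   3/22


H(X,Y) = -Σ p(x,y) log₂ p(x,y)
  p(0,0)=1/11: -0.0909 × log₂(0.0909) = 0.3145
  p(0,1)=3/22: -0.1364 × log₂(0.1364) = 0.3920
  p(0,2)=3/22: -0.1364 × log₂(0.1364) = 0.3920
  p(1,0)=1/11: -0.0909 × log₂(0.0909) = 0.3145
  p(1,1)=3/22: -0.1364 × log₂(0.1364) = 0.3920
  p(1,2)=3/22: -0.1364 × log₂(0.1364) = 0.3920
  p(2,0)=1/11: -0.0909 × log₂(0.0909) = 0.3145
  p(2,1)=1/22: -0.0455 × log₂(0.0455) = 0.2027
  p(2,2)=3/22: -0.1364 × log₂(0.1364) = 0.3920
H(X,Y) = 3.1060 bits


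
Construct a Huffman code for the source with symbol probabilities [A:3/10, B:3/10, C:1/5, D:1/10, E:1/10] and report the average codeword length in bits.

Huffman tree construction:
Combine smallest probabilities repeatedly
Resulting codes:
  A: 10 (length 2)
  B: 11 (length 2)
  C: 00 (length 2)
  D: 010 (length 3)
  E: 011 (length 3)
Average length = Σ p(s) × length(s) = 2.2000 bits


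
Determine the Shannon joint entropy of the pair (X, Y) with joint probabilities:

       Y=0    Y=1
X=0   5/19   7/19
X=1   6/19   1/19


H(X,Y) = -Σ p(x,y) log₂ p(x,y)
  p(0,0)=5/19: -0.2632 × log₂(0.2632) = 0.5068
  p(0,1)=7/19: -0.3684 × log₂(0.3684) = 0.5307
  p(1,0)=6/19: -0.3158 × log₂(0.3158) = 0.5251
  p(1,1)=1/19: -0.0526 × log₂(0.0526) = 0.2236
H(X,Y) = 1.7863 bits


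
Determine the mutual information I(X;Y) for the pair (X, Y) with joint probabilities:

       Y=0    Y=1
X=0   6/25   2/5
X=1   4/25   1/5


H(X) = 0.9427, H(Y) = 0.9710, H(X,Y) = 1.9103
I(X;Y) = H(X) + H(Y) - H(X,Y) = 0.0033 bits


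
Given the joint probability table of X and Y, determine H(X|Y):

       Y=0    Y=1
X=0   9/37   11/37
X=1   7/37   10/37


H(X|Y) = Σ_y p(y) H(X|Y=y)
  p(Y=0) = 16/37, H(X|Y=0) = 0.9887
  p(Y=1) = 21/37, H(X|Y=1) = 0.9984
H(X|Y) = 0.4324×0.9887 + 0.5676×0.9984 = 0.9942 bits


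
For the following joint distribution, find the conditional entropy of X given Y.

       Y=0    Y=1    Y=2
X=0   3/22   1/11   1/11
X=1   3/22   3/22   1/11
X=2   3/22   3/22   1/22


H(X|Y) = Σ_y p(y) H(X|Y=y)
  p(Y=0) = 9/22, H(X|Y=0) = 1.5850
  p(Y=1) = 4/11, H(X|Y=1) = 1.5613
  p(Y=2) = 5/22, H(X|Y=2) = 1.5219
H(X|Y) = 0.4091×1.5850 + 0.3636×1.5613 + 0.2273×1.5219 = 1.5620 bits


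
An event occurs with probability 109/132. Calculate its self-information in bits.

Information content I(x) = -log₂(p(x))
I = -log₂(109/132) = -log₂(0.8258)
I = 0.2762 bits


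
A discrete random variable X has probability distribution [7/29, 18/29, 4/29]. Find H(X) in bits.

H(X) = -Σ p(x) log₂ p(x)
  -7/29 × log₂(7/29) = 0.4950
  -18/29 × log₂(18/29) = 0.4271
  -4/29 × log₂(4/29) = 0.3942
H(X) = 1.3163 bits


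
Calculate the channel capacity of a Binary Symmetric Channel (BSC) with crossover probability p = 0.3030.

For BSC with error probability p:
C = 1 - H(p) where H(p) is binary entropy
H(0.3030) = -0.3030 × log₂(0.3030) - 0.6970 × log₂(0.6970)
H(p) = 0.8849
C = 1 - 0.8849 = 0.1151 bits/use


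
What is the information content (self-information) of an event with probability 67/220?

Information content I(x) = -log₂(p(x))
I = -log₂(67/220) = -log₂(0.3045)
I = 1.7153 bits


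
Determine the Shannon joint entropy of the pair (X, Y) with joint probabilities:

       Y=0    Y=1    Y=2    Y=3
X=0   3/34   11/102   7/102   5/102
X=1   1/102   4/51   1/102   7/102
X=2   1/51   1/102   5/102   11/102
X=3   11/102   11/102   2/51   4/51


H(X,Y) = -Σ p(x,y) log₂ p(x,y)
  p(0,0)=3/34: -0.0882 × log₂(0.0882) = 0.3090
  p(0,1)=11/102: -0.1078 × log₂(0.1078) = 0.3465
  p(0,2)=7/102: -0.0686 × log₂(0.0686) = 0.2652
  p(0,3)=5/102: -0.0490 × log₂(0.0490) = 0.2133
  p(1,0)=1/102: -0.0098 × log₂(0.0098) = 0.0654
  p(1,1)=4/51: -0.0784 × log₂(0.0784) = 0.2880
  p(1,2)=1/102: -0.0098 × log₂(0.0098) = 0.0654
  p(1,3)=7/102: -0.0686 × log₂(0.0686) = 0.2652
  p(2,0)=1/51: -0.0196 × log₂(0.0196) = 0.1112
  p(2,1)=1/102: -0.0098 × log₂(0.0098) = 0.0654
  p(2,2)=5/102: -0.0490 × log₂(0.0490) = 0.2133
  p(2,3)=11/102: -0.1078 × log₂(0.1078) = 0.3465
  p(3,0)=11/102: -0.1078 × log₂(0.1078) = 0.3465
  p(3,1)=11/102: -0.1078 × log₂(0.1078) = 0.3465
  p(3,2)=2/51: -0.0392 × log₂(0.0392) = 0.1832
  p(3,3)=4/51: -0.0784 × log₂(0.0784) = 0.2880
H(X,Y) = 3.7188 bits


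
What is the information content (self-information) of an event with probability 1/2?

Information content I(x) = -log₂(p(x))
I = -log₂(1/2) = -log₂(0.5000)
I = 1.0000 bits


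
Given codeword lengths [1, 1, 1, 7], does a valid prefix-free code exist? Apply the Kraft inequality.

Kraft inequality: Σ 2^(-l_i) ≤ 1 for prefix-free code
Calculating: 2^(-1) + 2^(-1) + 2^(-1) + 2^(-7)
= 0.5 + 0.5 + 0.5 + 0.0078125
= 1.5078
Since 1.5078 > 1, prefix-free code does not exist


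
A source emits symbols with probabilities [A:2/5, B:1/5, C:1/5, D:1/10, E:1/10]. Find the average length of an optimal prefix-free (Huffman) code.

Huffman tree construction:
Combine smallest probabilities repeatedly
Resulting codes:
  A: 11 (length 2)
  B: 00 (length 2)
  C: 01 (length 2)
  D: 100 (length 3)
  E: 101 (length 3)
Average length = Σ p(s) × length(s) = 2.2000 bits


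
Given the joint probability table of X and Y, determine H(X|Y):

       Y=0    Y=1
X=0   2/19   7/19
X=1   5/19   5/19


H(X|Y) = Σ_y p(y) H(X|Y=y)
  p(Y=0) = 7/19, H(X|Y=0) = 0.8631
  p(Y=1) = 12/19, H(X|Y=1) = 0.9799
H(X|Y) = 0.3684×0.8631 + 0.6316×0.9799 = 0.9369 bits


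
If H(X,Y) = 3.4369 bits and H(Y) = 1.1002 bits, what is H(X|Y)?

Chain rule: H(X,Y) = H(X|Y) + H(Y)
H(X|Y) = H(X,Y) - H(Y) = 3.4369 - 1.1002 = 2.3367 bits


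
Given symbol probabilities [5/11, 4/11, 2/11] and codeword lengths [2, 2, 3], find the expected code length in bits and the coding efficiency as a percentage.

Average length L = Σ p_i × l_i = 2.1818 bits
Entropy H = 1.4949 bits
Efficiency η = H/L × 100% = 68.52%


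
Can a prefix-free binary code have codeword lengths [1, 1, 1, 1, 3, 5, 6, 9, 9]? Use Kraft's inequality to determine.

Kraft inequality: Σ 2^(-l_i) ≤ 1 for prefix-free code
Calculating: 2^(-1) + 2^(-1) + 2^(-1) + 2^(-1) + 2^(-3) + 2^(-5) + 2^(-6) + 2^(-9) + 2^(-9)
= 0.5 + 0.5 + 0.5 + 0.5 + 0.125 + 0.03125 + 0.015625 + 0.001953125 + 0.001953125
= 2.1758
Since 2.1758 > 1, prefix-free code does not exist


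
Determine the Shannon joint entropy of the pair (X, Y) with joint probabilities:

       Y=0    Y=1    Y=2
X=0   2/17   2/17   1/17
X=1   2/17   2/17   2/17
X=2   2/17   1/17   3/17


H(X,Y) = -Σ p(x,y) log₂ p(x,y)
  p(0,0)=2/17: -0.1176 × log₂(0.1176) = 0.3632
  p(0,1)=2/17: -0.1176 × log₂(0.1176) = 0.3632
  p(0,2)=1/17: -0.0588 × log₂(0.0588) = 0.2404
  p(1,0)=2/17: -0.1176 × log₂(0.1176) = 0.3632
  p(1,1)=2/17: -0.1176 × log₂(0.1176) = 0.3632
  p(1,2)=2/17: -0.1176 × log₂(0.1176) = 0.3632
  p(2,0)=2/17: -0.1176 × log₂(0.1176) = 0.3632
  p(2,1)=1/17: -0.0588 × log₂(0.0588) = 0.2404
  p(2,2)=3/17: -0.1765 × log₂(0.1765) = 0.4416
H(X,Y) = 3.1019 bits


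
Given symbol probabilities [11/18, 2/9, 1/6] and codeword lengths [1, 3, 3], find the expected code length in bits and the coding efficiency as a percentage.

Average length L = Σ p_i × l_i = 1.7778 bits
Entropy H = 1.3472 bits
Efficiency η = H/L × 100% = 75.78%


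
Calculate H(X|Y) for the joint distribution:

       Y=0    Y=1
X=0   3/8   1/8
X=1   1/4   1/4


H(X|Y) = Σ_y p(y) H(X|Y=y)
  p(Y=0) = 5/8, H(X|Y=0) = 0.9710
  p(Y=1) = 3/8, H(X|Y=1) = 0.9183
H(X|Y) = 0.6250×0.9710 + 0.3750×0.9183 = 0.9512 bits


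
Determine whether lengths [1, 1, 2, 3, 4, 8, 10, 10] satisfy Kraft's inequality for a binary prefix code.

Kraft inequality: Σ 2^(-l_i) ≤ 1 for prefix-free code
Calculating: 2^(-1) + 2^(-1) + 2^(-2) + 2^(-3) + 2^(-4) + 2^(-8) + 2^(-10) + 2^(-10)
= 0.5 + 0.5 + 0.25 + 0.125 + 0.0625 + 0.00390625 + 0.0009765625 + 0.0009765625
= 1.4434
Since 1.4434 > 1, prefix-free code does not exist


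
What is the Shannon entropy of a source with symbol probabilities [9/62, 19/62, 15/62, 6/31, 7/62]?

H(X) = -Σ p(x) log₂ p(x)
  -9/62 × log₂(9/62) = 0.4042
  -19/62 × log₂(19/62) = 0.5229
  -15/62 × log₂(15/62) = 0.4953
  -6/31 × log₂(6/31) = 0.4586
  -7/62 × log₂(7/62) = 0.3553
H(X) = 2.2362 bits


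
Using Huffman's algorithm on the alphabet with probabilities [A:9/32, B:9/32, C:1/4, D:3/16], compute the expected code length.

Huffman tree construction:
Combine smallest probabilities repeatedly
Resulting codes:
  A: 10 (length 2)
  B: 11 (length 2)
  C: 01 (length 2)
  D: 00 (length 2)
Average length = Σ p(s) × length(s) = 2.0000 bits


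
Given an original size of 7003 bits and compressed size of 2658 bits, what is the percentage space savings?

Space savings = (1 - Compressed/Original) × 100%
= (1 - 2658/7003) × 100%
= 62.04%


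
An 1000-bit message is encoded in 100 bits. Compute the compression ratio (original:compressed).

Compression ratio = Original / Compressed
= 1000 / 100 = 10.00:1


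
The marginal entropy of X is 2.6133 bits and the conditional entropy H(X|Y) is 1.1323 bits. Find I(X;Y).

I(X;Y) = H(X) - H(X|Y)
I(X;Y) = 2.6133 - 1.1323 = 1.481 bits


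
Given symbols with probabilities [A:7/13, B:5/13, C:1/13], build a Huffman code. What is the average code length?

Huffman tree construction:
Combine smallest probabilities repeatedly
Resulting codes:
  A: 1 (length 1)
  B: 01 (length 2)
  C: 00 (length 2)
Average length = Σ p(s) × length(s) = 1.4615 bits


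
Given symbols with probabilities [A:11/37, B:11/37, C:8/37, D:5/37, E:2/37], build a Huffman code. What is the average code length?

Huffman tree construction:
Combine smallest probabilities repeatedly
Resulting codes:
  A: 10 (length 2)
  B: 11 (length 2)
  C: 01 (length 2)
  D: 001 (length 3)
  E: 000 (length 3)
Average length = Σ p(s) × length(s) = 2.1892 bits


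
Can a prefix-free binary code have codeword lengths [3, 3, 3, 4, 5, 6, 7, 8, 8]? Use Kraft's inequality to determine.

Kraft inequality: Σ 2^(-l_i) ≤ 1 for prefix-free code
Calculating: 2^(-3) + 2^(-3) + 2^(-3) + 2^(-4) + 2^(-5) + 2^(-6) + 2^(-7) + 2^(-8) + 2^(-8)
= 0.125 + 0.125 + 0.125 + 0.0625 + 0.03125 + 0.015625 + 0.0078125 + 0.00390625 + 0.00390625
= 0.5000
Since 0.5000 ≤ 1, prefix-free code exists


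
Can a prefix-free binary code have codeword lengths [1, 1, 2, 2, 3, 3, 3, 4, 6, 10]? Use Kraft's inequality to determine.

Kraft inequality: Σ 2^(-l_i) ≤ 1 for prefix-free code
Calculating: 2^(-1) + 2^(-1) + 2^(-2) + 2^(-2) + 2^(-3) + 2^(-3) + 2^(-3) + 2^(-4) + 2^(-6) + 2^(-10)
= 0.5 + 0.5 + 0.25 + 0.25 + 0.125 + 0.125 + 0.125 + 0.0625 + 0.015625 + 0.0009765625
= 1.9541
Since 1.9541 > 1, prefix-free code does not exist


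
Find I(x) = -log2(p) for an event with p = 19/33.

Information content I(x) = -log₂(p(x))
I = -log₂(19/33) = -log₂(0.5758)
I = 0.7965 bits


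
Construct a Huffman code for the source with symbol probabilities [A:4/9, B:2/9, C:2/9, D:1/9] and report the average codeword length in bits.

Huffman tree construction:
Combine smallest probabilities repeatedly
Resulting codes:
  A: 0 (length 1)
  B: 111 (length 3)
  C: 10 (length 2)
  D: 110 (length 3)
Average length = Σ p(s) × length(s) = 1.8889 bits


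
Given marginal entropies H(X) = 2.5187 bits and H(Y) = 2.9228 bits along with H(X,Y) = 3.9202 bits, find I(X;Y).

I(X;Y) = H(X) + H(Y) - H(X,Y)
I(X;Y) = 2.5187 + 2.9228 - 3.9202 = 1.5213 bits


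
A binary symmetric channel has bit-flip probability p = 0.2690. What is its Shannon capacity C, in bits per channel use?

For BSC with error probability p:
C = 1 - H(p) where H(p) is binary entropy
H(0.2690) = -0.2690 × log₂(0.2690) - 0.7310 × log₂(0.7310)
H(p) = 0.8400
C = 1 - 0.8400 = 0.1600 bits/use


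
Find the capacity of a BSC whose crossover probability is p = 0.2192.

For BSC with error probability p:
C = 1 - H(p) where H(p) is binary entropy
H(0.2192) = -0.2192 × log₂(0.2192) - 0.7808 × log₂(0.7808)
H(p) = 0.7587
C = 1 - 0.7587 = 0.2413 bits/use


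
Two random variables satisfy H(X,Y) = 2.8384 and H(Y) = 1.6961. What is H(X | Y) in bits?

Chain rule: H(X,Y) = H(X|Y) + H(Y)
H(X|Y) = H(X,Y) - H(Y) = 2.8384 - 1.6961 = 1.1423 bits


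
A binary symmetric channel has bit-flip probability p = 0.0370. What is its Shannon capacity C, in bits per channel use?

For BSC with error probability p:
C = 1 - H(p) where H(p) is binary entropy
H(0.0370) = -0.0370 × log₂(0.0370) - 0.9630 × log₂(0.9630)
H(p) = 0.2284
C = 1 - 0.2284 = 0.7716 bits/use


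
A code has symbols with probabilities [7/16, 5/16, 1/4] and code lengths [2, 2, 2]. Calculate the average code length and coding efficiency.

Average length L = Σ p_i × l_i = 2.0000 bits
Entropy H = 1.5462 bits
Efficiency η = H/L × 100% = 77.31%


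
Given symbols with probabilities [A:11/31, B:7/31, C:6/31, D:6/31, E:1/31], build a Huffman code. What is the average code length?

Huffman tree construction:
Combine smallest probabilities repeatedly
Resulting codes:
  A: 11 (length 2)
  B: 01 (length 2)
  C: 101 (length 3)
  D: 00 (length 2)
  E: 100 (length 3)
Average length = Σ p(s) × length(s) = 2.2258 bits


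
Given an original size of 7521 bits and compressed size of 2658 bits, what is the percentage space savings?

Space savings = (1 - Compressed/Original) × 100%
= (1 - 2658/7521) × 100%
= 64.66%


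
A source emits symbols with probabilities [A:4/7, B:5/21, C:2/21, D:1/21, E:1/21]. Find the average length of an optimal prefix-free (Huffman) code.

Huffman tree construction:
Combine smallest probabilities repeatedly
Resulting codes:
  A: 1 (length 1)
  B: 01 (length 2)
  C: 000 (length 3)
  D: 0010 (length 4)
  E: 0011 (length 4)
Average length = Σ p(s) × length(s) = 1.7143 bits


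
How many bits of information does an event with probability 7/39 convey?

Information content I(x) = -log₂(p(x))
I = -log₂(7/39) = -log₂(0.1795)
I = 2.4780 bits


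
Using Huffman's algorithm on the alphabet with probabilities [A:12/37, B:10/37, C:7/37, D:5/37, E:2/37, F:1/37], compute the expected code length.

Huffman tree construction:
Combine smallest probabilities repeatedly
Resulting codes:
  A: 11 (length 2)
  B: 10 (length 2)
  C: 00 (length 2)
  D: 011 (length 3)
  E: 0101 (length 4)
  F: 0100 (length 4)
Average length = Σ p(s) × length(s) = 2.2973 bits


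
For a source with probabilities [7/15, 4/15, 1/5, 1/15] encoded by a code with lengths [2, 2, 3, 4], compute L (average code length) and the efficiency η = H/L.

Average length L = Σ p_i × l_i = 2.3333 bits
Entropy H = 1.7465 bits
Efficiency η = H/L × 100% = 74.85%


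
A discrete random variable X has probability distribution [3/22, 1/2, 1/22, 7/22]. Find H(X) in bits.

H(X) = -Σ p(x) log₂ p(x)
  -3/22 × log₂(3/22) = 0.3920
  -1/2 × log₂(1/2) = 0.5000
  -1/22 × log₂(1/22) = 0.2027
  -7/22 × log₂(7/22) = 0.5257
H(X) = 1.6203 bits


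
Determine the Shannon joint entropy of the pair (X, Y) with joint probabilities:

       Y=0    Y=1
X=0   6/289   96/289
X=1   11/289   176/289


H(X,Y) = -Σ p(x,y) log₂ p(x,y)
  p(0,0)=6/289: -0.0208 × log₂(0.0208) = 0.1161
  p(0,1)=96/289: -0.3322 × log₂(0.3322) = 0.5282
  p(1,0)=11/289: -0.0381 × log₂(0.0381) = 0.1795
  p(1,1)=176/289: -0.6090 × log₂(0.6090) = 0.4357
H(X,Y) = 1.2594 bits


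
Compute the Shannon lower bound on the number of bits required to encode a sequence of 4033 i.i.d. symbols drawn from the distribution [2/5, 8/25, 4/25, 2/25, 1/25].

Entropy H = 1.9551 bits/symbol
Minimum bits = H × n = 1.9551 × 4033
= 7884.86 bits


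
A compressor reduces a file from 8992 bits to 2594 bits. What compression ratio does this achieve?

Compression ratio = Original / Compressed
= 8992 / 2594 = 3.47:1


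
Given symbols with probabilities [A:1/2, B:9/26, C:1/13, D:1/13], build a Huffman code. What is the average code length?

Huffman tree construction:
Combine smallest probabilities repeatedly
Resulting codes:
  A: 0 (length 1)
  B: 11 (length 2)
  C: 100 (length 3)
  D: 101 (length 3)
Average length = Σ p(s) × length(s) = 1.6538 bits


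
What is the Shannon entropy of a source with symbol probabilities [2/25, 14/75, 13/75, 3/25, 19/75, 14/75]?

H(X) = -Σ p(x) log₂ p(x)
  -2/25 × log₂(2/25) = 0.2915
  -14/75 × log₂(14/75) = 0.4520
  -13/75 × log₂(13/75) = 0.4383
  -3/25 × log₂(3/25) = 0.3671
  -19/75 × log₂(19/75) = 0.5018
  -14/75 × log₂(14/75) = 0.4520
H(X) = 2.5027 bits


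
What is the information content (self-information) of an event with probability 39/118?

Information content I(x) = -log₂(p(x))
I = -log₂(39/118) = -log₂(0.3305)
I = 1.5972 bits


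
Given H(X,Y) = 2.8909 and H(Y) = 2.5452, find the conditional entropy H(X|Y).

Chain rule: H(X,Y) = H(X|Y) + H(Y)
H(X|Y) = H(X,Y) - H(Y) = 2.8909 - 2.5452 = 0.3457 bits


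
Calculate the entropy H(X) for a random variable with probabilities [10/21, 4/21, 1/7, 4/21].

H(X) = -Σ p(x) log₂ p(x)
  -10/21 × log₂(10/21) = 0.5097
  -4/21 × log₂(4/21) = 0.4557
  -1/7 × log₂(1/7) = 0.4011
  -4/21 × log₂(4/21) = 0.4557
H(X) = 1.8221 bits


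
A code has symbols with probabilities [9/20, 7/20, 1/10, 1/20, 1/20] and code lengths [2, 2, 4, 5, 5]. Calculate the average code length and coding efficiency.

Average length L = Σ p_i × l_i = 2.5000 bits
Entropy H = 1.8129 bits
Efficiency η = H/L × 100% = 72.52%


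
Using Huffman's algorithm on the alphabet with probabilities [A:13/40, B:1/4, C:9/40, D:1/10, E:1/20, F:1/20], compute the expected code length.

Huffman tree construction:
Combine smallest probabilities repeatedly
Resulting codes:
  A: 11 (length 2)
  B: 10 (length 2)
  C: 01 (length 2)
  D: 000 (length 3)
  E: 0010 (length 4)
  F: 0011 (length 4)
Average length = Σ p(s) × length(s) = 2.3000 bits


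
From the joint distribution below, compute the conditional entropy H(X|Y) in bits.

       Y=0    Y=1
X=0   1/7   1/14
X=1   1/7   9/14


H(X|Y) = Σ_y p(y) H(X|Y=y)
  p(Y=0) = 2/7, H(X|Y=0) = 1.0000
  p(Y=1) = 5/7, H(X|Y=1) = 0.4690
H(X|Y) = 0.2857×1.0000 + 0.7143×0.4690 = 0.6207 bits


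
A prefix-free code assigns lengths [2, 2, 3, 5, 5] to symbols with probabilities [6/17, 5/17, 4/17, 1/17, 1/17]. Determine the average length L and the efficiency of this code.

Average length L = Σ p_i × l_i = 2.5882 bits
Entropy H = 2.0216 bits
Efficiency η = H/L × 100% = 78.11%


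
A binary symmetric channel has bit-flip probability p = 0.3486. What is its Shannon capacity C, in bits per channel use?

For BSC with error probability p:
C = 1 - H(p) where H(p) is binary entropy
H(0.3486) = -0.3486 × log₂(0.3486) - 0.6514 × log₂(0.6514)
H(p) = 0.9328
C = 1 - 0.9328 = 0.0672 bits/use


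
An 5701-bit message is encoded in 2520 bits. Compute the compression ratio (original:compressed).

Compression ratio = Original / Compressed
= 5701 / 2520 = 2.26:1


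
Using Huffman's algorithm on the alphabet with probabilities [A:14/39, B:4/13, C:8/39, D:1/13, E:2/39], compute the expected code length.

Huffman tree construction:
Combine smallest probabilities repeatedly
Resulting codes:
  A: 0 (length 1)
  B: 10 (length 2)
  C: 111 (length 3)
  D: 1101 (length 4)
  E: 1100 (length 4)
Average length = Σ p(s) × length(s) = 2.1026 bits


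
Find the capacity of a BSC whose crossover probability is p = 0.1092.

For BSC with error probability p:
C = 1 - H(p) where H(p) is binary entropy
H(0.1092) = -0.1092 × log₂(0.1092) - 0.8908 × log₂(0.8908)
H(p) = 0.4975
C = 1 - 0.4975 = 0.5025 bits/use


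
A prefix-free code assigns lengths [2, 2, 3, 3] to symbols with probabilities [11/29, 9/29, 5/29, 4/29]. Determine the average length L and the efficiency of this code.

Average length L = Σ p_i × l_i = 2.3103 bits
Entropy H = 1.8858 bits
Efficiency η = H/L × 100% = 81.62%


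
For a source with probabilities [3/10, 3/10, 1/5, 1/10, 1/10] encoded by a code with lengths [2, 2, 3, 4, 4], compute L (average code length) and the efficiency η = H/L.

Average length L = Σ p_i × l_i = 2.6000 bits
Entropy H = 2.1710 bits
Efficiency η = H/L × 100% = 83.50%


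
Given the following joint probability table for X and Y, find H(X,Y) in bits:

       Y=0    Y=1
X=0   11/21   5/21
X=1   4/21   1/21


H(X,Y) = -Σ p(x,y) log₂ p(x,y)
  p(0,0)=11/21: -0.5238 × log₂(0.5238) = 0.4887
  p(0,1)=5/21: -0.2381 × log₂(0.2381) = 0.4929
  p(1,0)=4/21: -0.1905 × log₂(0.1905) = 0.4557
  p(1,1)=1/21: -0.0476 × log₂(0.0476) = 0.2092
H(X,Y) = 1.6464 bits


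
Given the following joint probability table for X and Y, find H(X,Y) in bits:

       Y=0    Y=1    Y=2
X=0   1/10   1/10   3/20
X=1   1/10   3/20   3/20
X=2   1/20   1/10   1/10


H(X,Y) = -Σ p(x,y) log₂ p(x,y)
  p(0,0)=1/10: -0.1000 × log₂(0.1000) = 0.3322
  p(0,1)=1/10: -0.1000 × log₂(0.1000) = 0.3322
  p(0,2)=3/20: -0.1500 × log₂(0.1500) = 0.4105
  p(1,0)=1/10: -0.1000 × log₂(0.1000) = 0.3322
  p(1,1)=3/20: -0.1500 × log₂(0.1500) = 0.4105
  p(1,2)=3/20: -0.1500 × log₂(0.1500) = 0.4105
  p(2,0)=1/20: -0.0500 × log₂(0.0500) = 0.2161
  p(2,1)=1/10: -0.1000 × log₂(0.1000) = 0.3322
  p(2,2)=1/10: -0.1000 × log₂(0.1000) = 0.3322
H(X,Y) = 3.1087 bits


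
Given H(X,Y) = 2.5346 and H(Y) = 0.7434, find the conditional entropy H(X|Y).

Chain rule: H(X,Y) = H(X|Y) + H(Y)
H(X|Y) = H(X,Y) - H(Y) = 2.5346 - 0.7434 = 1.7912 bits


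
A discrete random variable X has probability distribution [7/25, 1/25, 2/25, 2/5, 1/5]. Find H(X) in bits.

H(X) = -Σ p(x) log₂ p(x)
  -7/25 × log₂(7/25) = 0.5142
  -1/25 × log₂(1/25) = 0.1858
  -2/25 × log₂(2/25) = 0.2915
  -2/5 × log₂(2/5) = 0.5288
  -1/5 × log₂(1/5) = 0.4644
H(X) = 1.9846 bits


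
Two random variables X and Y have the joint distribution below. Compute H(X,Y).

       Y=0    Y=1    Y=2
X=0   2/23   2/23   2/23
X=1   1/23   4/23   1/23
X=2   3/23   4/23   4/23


H(X,Y) = -Σ p(x,y) log₂ p(x,y)
  p(0,0)=2/23: -0.0870 × log₂(0.0870) = 0.3064
  p(0,1)=2/23: -0.0870 × log₂(0.0870) = 0.3064
  p(0,2)=2/23: -0.0870 × log₂(0.0870) = 0.3064
  p(1,0)=1/23: -0.0435 × log₂(0.0435) = 0.1967
  p(1,1)=4/23: -0.1739 × log₂(0.1739) = 0.4389
  p(1,2)=1/23: -0.0435 × log₂(0.0435) = 0.1967
  p(2,0)=3/23: -0.1304 × log₂(0.1304) = 0.3833
  p(2,1)=4/23: -0.1739 × log₂(0.1739) = 0.4389
  p(2,2)=4/23: -0.1739 × log₂(0.1739) = 0.4389
H(X,Y) = 3.0125 bits


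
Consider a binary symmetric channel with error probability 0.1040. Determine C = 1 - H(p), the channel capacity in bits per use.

For BSC with error probability p:
C = 1 - H(p) where H(p) is binary entropy
H(0.1040) = -0.1040 × log₂(0.1040) - 0.8960 × log₂(0.8960)
H(p) = 0.4815
C = 1 - 0.4815 = 0.5185 bits/use


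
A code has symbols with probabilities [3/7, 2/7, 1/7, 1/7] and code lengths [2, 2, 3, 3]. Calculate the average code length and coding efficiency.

Average length L = Σ p_i × l_i = 2.2857 bits
Entropy H = 1.8424 bits
Efficiency η = H/L × 100% = 80.60%


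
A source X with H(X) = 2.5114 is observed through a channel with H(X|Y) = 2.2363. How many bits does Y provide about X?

I(X;Y) = H(X) - H(X|Y)
I(X;Y) = 2.5114 - 2.2363 = 0.2751 bits


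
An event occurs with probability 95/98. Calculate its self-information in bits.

Information content I(x) = -log₂(p(x))
I = -log₂(95/98) = -log₂(0.9694)
I = 0.0449 bits


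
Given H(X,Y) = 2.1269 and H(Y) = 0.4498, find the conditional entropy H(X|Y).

Chain rule: H(X,Y) = H(X|Y) + H(Y)
H(X|Y) = H(X,Y) - H(Y) = 2.1269 - 0.4498 = 1.6771 bits


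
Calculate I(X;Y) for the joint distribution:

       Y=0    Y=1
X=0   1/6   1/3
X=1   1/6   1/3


H(X) = 1.0000, H(Y) = 0.9183, H(X,Y) = 1.9183
I(X;Y) = H(X) + H(Y) - H(X,Y) = 0.0000 bits


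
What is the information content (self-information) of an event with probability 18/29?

Information content I(x) = -log₂(p(x))
I = -log₂(18/29) = -log₂(0.6207)
I = 0.6881 bits


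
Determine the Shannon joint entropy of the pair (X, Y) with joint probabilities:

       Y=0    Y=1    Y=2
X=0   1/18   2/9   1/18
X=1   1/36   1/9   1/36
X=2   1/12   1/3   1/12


H(X,Y) = -Σ p(x,y) log₂ p(x,y)
  p(0,0)=1/18: -0.0556 × log₂(0.0556) = 0.2317
  p(0,1)=2/9: -0.2222 × log₂(0.2222) = 0.4822
  p(0,2)=1/18: -0.0556 × log₂(0.0556) = 0.2317
  p(1,0)=1/36: -0.0278 × log₂(0.0278) = 0.1436
  p(1,1)=1/9: -0.1111 × log₂(0.1111) = 0.3522
  p(1,2)=1/36: -0.0278 × log₂(0.0278) = 0.1436
  p(2,0)=1/12: -0.0833 × log₂(0.0833) = 0.2987
  p(2,1)=1/3: -0.3333 × log₂(0.3333) = 0.5283
  p(2,2)=1/12: -0.0833 × log₂(0.0833) = 0.2987
H(X,Y) = 2.7108 bits
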